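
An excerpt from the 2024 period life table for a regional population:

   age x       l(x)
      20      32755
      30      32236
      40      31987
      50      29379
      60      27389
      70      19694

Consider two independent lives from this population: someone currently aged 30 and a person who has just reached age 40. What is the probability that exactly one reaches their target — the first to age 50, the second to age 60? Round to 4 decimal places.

0.2069

p₁ = l(50)/l(30) = 29379/32236 = 0.911372; p₂ = l(60)/l(40) = 27389/31987 = 0.856254.
P(exactly one) = p₁(1−p₂) + (1−p₁)p₂ = 0.131006 + 0.075888 = 0.206894.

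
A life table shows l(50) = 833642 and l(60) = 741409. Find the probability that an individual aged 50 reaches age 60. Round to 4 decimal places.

The conditional survival probability is l(60)/l(50) = 741409/833642 = 0.889361.

0.8894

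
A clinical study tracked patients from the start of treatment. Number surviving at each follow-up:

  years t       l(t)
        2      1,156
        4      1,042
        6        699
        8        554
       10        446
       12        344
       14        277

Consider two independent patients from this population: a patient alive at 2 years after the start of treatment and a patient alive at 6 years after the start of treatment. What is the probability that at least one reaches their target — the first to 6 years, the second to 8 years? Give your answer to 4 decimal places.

p₁ = l(6)/l(2) = 699/1,156 = 0.604671; p₂ = l(8)/l(6) = 554/699 = 0.792561.
P(at least one) = 1 − (1−p₁)(1−p₂) = 1 − 0.395329 × 0.207439 = 0.917993.

0.9180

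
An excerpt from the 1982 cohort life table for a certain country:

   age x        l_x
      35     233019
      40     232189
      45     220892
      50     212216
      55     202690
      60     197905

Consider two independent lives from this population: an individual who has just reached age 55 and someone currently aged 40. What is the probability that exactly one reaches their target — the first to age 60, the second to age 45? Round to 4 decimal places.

0.0700

p₁ = l_60/l_55 = 197905/202690 = 0.976393; p₂ = l_45/l_40 = 220892/232189 = 0.951346.
P(exactly one) = p₁(1−p₂) + (1−p₁)p₂ = 0.047505 + 0.022458 = 0.069964.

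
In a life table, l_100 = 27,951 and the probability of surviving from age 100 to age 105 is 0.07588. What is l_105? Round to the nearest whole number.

2121

l_105 = l_100 × p = 27,951 × 0.07588 = 2121.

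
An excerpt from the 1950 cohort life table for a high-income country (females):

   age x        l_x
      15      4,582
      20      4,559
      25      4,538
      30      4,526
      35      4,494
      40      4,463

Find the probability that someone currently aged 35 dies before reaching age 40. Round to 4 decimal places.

P(die before 40 | alive at 35) = 1 − l_40/l_35 = 1 − 4,463/4,494 = (31)/4,494 = 0.006898.

0.0069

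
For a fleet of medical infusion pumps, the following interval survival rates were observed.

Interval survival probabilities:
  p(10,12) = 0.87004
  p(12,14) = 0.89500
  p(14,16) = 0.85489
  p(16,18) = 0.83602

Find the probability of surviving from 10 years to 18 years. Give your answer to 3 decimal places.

Survival from 10 to 18 is the product of surviving each interval: 0.87004 × 0.89500 × 0.85489 × 0.83602.
= 0.556531.

0.557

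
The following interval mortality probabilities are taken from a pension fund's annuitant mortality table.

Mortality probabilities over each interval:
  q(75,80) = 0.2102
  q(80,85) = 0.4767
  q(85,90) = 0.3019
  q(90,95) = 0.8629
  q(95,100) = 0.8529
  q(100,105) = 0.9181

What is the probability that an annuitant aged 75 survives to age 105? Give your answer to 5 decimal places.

0.00048

The overall survival probability is (1 − 0.2102) × (1 − 0.4767) × (1 − 0.3019) × (1 − 0.8629) × (1 − 0.8529) × (1 − 0.9181).
= 0.7898 × 0.5233 × 0.6981 × 0.1371 × 0.1471 × 0.0819 = 0.000477.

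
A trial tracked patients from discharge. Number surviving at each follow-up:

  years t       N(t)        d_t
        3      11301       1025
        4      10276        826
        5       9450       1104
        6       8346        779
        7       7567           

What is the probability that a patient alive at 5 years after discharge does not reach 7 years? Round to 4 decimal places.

P(die before 7 | alive at 5) = 1 − N(7)/N(5) = 1 − 7567/9450 = (1883)/9450 = 0.199259.

0.1993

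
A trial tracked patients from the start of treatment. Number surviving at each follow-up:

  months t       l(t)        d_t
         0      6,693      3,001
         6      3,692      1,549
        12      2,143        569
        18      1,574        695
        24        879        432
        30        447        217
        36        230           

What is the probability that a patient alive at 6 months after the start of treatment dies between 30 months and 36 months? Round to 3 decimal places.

0.059

This is the probability of reaching 30 but not 36, conditional on being alive at 6: (l(30) − l(36)) / l(6).
= (447 − 230) / 3,692 = 217 / 3,692 = 0.058776.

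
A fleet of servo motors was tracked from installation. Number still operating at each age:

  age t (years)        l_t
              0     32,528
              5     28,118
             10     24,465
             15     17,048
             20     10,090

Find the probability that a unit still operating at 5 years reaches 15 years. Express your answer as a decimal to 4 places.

0.6063

The conditional survival probability is l_15/l_5 = 17,048/28,118 = 0.606302.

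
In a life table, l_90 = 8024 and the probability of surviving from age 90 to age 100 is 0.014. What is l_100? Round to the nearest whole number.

l_100 = l_90 × p = 8024 × 0.014 = 112.

112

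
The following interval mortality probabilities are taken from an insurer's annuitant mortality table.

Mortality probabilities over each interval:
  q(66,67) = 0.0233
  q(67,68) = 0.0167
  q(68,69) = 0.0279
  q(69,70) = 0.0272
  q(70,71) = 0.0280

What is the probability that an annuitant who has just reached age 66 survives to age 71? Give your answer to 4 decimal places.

0.8828

Chaining the interval survival probabilities: (1 − 0.0233) × (1 − 0.0167) × (1 − 0.0279) × (1 − 0.0272) × (1 − 0.0280).
= 0.9767 × 0.9833 × 0.9721 × 0.9728 × 0.9720 = 0.882771.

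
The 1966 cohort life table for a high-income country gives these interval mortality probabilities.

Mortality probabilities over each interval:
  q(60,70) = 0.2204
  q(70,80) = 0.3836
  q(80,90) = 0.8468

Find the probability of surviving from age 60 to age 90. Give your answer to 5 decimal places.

Survival from 60 to 90 is the product of surviving each interval: (1 − 0.2204) × (1 − 0.3836) × (1 − 0.8468).
= 0.7796 × 0.6164 × 0.1532 = 0.073620.

0.07362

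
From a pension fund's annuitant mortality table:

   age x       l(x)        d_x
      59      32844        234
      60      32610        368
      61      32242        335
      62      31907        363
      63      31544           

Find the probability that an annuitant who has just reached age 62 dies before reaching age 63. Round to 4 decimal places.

0.0114

P(die before 63 | alive at 62) = 1 − l(63)/l(62) = 1 − 31544/31907 = (363)/31907 = 0.011377.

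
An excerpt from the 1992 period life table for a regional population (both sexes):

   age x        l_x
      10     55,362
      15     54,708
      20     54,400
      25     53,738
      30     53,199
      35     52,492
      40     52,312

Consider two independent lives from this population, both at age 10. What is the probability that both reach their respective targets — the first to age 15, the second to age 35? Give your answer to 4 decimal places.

0.9370

p₁ = l_15/l_10 = 54,708/55,362 = 0.988187; p₂ = l_35/l_10 = 52,492/55,362 = 0.948159.
P(both) = p₁ × p₂ = 0.988187 × 0.948159 = 0.936958.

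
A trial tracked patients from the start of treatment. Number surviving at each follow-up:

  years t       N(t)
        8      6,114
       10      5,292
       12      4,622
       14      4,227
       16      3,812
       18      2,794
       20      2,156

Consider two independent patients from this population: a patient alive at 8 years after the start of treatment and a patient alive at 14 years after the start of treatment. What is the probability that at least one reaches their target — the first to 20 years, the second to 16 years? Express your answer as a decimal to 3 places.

p₁ = N(20)/N(8) = 2,156/6,114 = 0.352633; p₂ = N(16)/N(14) = 3,812/4,227 = 0.901822.
P(at least one) = 1 − (1−p₁)(1−p₂) = 1 − 0.647367 × 0.098178 = 0.936443.

0.936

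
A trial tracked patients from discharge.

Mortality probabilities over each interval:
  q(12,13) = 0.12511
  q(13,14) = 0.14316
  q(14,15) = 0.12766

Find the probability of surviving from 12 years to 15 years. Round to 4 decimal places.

Survival from 12 to 15 is the product of surviving each interval: (1 − 0.12511) × (1 − 0.14316) × (1 − 0.12766).
= 0.87489 × 0.85684 × 0.87234 = 0.653942.

0.6539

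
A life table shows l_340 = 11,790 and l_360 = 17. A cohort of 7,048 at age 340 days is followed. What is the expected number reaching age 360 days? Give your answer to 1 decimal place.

10.2

The relevant probability is 17/11,790 = 0.001442.
Expected number = 7,048 × 0.001442 = 10.2.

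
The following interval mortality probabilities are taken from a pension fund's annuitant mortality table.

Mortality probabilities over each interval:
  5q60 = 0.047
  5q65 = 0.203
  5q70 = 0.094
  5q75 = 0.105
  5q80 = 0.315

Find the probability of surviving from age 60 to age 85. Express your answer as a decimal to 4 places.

Survival from 60 to 85 is the product of surviving each interval: (1 − 0.047) × (1 − 0.203) × (1 − 0.094) × (1 − 0.105) × (1 − 0.315).
= 0.953 × 0.797 × 0.906 × 0.895 × 0.685 = 0.421884.

0.4219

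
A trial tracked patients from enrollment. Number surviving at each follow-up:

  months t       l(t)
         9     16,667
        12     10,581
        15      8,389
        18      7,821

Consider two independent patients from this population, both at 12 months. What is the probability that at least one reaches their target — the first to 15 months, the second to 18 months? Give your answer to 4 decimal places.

p₁ = l(15)/l(12) = 8,389/10,581 = 0.792836; p₂ = l(18)/l(12) = 7,821/10,581 = 0.739155.
P(at least one) = 1 − (1−p₁)(1−p₂) = 1 − 0.207164 × 0.260845 = 0.945962.

0.9460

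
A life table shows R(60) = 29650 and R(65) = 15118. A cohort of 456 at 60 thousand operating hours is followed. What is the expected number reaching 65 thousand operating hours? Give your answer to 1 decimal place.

232.5

The relevant probability is 15118/29650 = 0.509882.
Expected number = 456 × 0.509882 = 232.5.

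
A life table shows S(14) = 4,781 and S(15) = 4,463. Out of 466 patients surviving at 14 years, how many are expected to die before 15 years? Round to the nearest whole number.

The relevant probability is 1 − 4,463/4,781 = 0.066513.
Expected number = 466 × 0.066513 = 31.

31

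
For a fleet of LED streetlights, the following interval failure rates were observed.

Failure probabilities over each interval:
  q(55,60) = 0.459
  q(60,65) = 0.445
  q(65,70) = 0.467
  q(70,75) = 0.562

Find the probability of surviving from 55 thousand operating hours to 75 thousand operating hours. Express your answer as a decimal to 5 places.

0.07010

Survival from 55 to 75 is the product of surviving each interval: (1 − 0.459) × (1 − 0.445) × (1 − 0.467) × (1 − 0.562).
= 0.541 × 0.555 × 0.533 × 0.438 = 0.070096.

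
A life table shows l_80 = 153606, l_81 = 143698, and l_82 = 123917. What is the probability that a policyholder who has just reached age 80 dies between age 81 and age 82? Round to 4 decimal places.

This is the probability of reaching 81 but not 82, conditional on being alive at 80: (l_81 − l_82) / l_80.
= (143698 − 123917) / 153606 = 19781 / 153606 = 0.128778.

0.1288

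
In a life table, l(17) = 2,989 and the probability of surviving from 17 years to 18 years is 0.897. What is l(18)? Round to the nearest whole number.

l(18) = l(17) × p = 2,989 × 0.897 = 2681.

2681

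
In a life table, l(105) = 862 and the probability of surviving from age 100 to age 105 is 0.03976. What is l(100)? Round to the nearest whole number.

l(100) = l(105) / p = 862 / 0.03976 = 21680.

21680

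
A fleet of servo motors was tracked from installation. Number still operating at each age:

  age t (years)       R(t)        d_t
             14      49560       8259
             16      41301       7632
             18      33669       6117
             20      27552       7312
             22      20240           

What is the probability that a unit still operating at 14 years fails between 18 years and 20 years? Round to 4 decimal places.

This is the probability of reaching 18 but not 20, conditional on being operational at 14: (R(18) − R(20)) / R(14).
= (33669 − 27552) / 49560 = 6117 / 49560 = 0.123426.

0.1234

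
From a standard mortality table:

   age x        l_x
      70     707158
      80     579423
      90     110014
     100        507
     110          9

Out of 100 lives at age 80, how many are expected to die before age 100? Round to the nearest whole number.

100

The relevant probability is 1 − 507/579423 = 0.999125.
Expected number = 100 × 0.999125 = 100.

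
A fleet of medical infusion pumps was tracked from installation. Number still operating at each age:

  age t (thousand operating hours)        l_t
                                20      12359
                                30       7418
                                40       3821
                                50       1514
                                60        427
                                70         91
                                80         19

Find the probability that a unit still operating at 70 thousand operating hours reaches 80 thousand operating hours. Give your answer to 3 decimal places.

The conditional survival probability is l_80/l_70 = 19/91 = 0.208791.

0.209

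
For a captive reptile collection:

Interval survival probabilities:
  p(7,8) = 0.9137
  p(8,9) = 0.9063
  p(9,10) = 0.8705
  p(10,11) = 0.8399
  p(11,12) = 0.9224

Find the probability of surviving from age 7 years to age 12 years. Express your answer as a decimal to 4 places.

P(survive 7→12) = 0.9137 × 0.9063 × 0.8705 × 0.8399 × 0.9224.
= 0.558459.

0.5585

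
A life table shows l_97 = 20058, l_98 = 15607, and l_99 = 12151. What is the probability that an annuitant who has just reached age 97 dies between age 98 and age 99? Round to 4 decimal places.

This is the probability of reaching 98 but not 99, conditional on being alive at 97: (l_98 − l_99) / l_97.
= (15607 − 12151) / 20058 = 3456 / 20058 = 0.172300.

0.1723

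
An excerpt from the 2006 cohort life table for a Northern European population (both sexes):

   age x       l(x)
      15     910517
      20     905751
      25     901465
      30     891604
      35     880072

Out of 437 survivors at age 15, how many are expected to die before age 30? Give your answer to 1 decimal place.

The relevant probability is 1 − 891604/910517 = 0.020772.
Expected number = 437 × 0.020772 = 9.1.

9.1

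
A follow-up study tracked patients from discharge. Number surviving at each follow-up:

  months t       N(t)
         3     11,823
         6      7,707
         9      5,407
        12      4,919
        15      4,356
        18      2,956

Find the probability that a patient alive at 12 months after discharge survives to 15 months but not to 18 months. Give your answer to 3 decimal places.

This is the probability of reaching 15 but not 18, conditional on being alive at 12: (N(15) − N(18)) / N(12).
= (4,356 − 2,956) / 4,919 = 1,400 / 4,919 = 0.284611.

0.285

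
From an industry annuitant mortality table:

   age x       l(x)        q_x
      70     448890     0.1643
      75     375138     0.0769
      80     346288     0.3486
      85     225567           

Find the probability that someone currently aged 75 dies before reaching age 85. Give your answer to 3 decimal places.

P(die before 85 | alive at 75) = 1 − l(85)/l(75) = 1 − 225567/375138 = (149571)/375138 = 0.398709.

0.399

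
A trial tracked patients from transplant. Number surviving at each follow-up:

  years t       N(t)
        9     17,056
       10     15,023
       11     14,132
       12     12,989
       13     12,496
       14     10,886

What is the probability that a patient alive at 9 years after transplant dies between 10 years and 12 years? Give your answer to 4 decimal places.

This is the probability of reaching 10 but not 12, conditional on being alive at 9: (N(10) − N(12)) / N(9).
= (15,023 − 12,989) / 17,056 = 2,034 / 17,056 = 0.119254.

0.1193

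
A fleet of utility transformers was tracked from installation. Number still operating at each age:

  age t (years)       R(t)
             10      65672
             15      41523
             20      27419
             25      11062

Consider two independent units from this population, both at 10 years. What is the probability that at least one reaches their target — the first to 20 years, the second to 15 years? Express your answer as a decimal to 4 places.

0.7858

p₁ = R(20)/R(10) = 27419/65672 = 0.417514; p₂ = R(15)/R(10) = 41523/65672 = 0.632279.
P(at least one) = 1 − (1−p₁)(1−p₂) = 1 − 0.582486 × 0.367721 = 0.785808.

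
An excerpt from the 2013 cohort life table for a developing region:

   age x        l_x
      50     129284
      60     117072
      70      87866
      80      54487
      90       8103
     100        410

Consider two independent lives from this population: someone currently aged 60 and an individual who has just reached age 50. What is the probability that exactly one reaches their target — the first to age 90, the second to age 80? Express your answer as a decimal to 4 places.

p₁ = l_90/l_60 = 8103/117072 = 0.069214; p₂ = l_80/l_50 = 54487/129284 = 0.421452.
P(exactly one) = p₁(1−p₂) + (1−p₁)p₂ = 0.040044 + 0.392282 = 0.432325.

0.4323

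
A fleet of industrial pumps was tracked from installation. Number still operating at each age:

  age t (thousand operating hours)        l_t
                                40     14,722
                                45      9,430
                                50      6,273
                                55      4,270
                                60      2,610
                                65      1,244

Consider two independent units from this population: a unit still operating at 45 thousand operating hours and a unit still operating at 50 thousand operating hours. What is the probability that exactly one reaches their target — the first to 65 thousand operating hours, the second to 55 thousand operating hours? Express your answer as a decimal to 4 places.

p₁ = l_65/l_45 = 1,244/9,430 = 0.131919; p₂ = l_55/l_50 = 4,270/6,273 = 0.680695.
P(exactly one) = p₁(1−p₂) + (1−p₁)p₂ = 0.042122 + 0.590898 = 0.633021.

0.6330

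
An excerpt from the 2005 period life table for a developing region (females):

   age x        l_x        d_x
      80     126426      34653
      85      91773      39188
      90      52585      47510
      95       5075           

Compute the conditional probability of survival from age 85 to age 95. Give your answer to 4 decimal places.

0.0553

We want 10p85 = l_95/l_85.
The conditional survival probability is l_95/l_85 = 5075/91773 = 0.055299.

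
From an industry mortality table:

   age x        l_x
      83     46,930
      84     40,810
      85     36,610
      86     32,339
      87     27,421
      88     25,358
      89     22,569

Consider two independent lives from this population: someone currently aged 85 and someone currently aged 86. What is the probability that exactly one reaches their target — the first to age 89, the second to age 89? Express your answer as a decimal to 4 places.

0.4539

p₁ = l_89/l_85 = 22,569/36,610 = 0.616471; p₂ = l_89/l_86 = 22,569/32,339 = 0.697888.
P(exactly one) = p₁(1−p₂) + (1−p₁)p₂ = 0.186243 + 0.267660 = 0.453904.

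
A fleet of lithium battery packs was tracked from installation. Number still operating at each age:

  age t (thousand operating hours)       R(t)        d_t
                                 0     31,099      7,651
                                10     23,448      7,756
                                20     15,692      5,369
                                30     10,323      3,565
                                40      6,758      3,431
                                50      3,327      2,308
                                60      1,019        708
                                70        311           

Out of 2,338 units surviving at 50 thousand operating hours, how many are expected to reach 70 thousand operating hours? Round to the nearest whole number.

219

The relevant probability is 311/3,327 = 0.093478.
Expected number = 2,338 × 0.093478 = 219.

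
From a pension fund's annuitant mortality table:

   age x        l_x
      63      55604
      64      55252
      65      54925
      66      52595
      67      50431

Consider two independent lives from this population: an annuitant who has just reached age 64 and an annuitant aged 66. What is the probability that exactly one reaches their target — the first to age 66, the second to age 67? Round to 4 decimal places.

p₁ = l_66/l_64 = 52595/55252 = 0.951911; p₂ = l_67/l_66 = 50431/52595 = 0.958855.
P(exactly one) = p₁(1−p₂) + (1−p₁)p₂ = 0.039166 + 0.046110 = 0.085277.

0.0853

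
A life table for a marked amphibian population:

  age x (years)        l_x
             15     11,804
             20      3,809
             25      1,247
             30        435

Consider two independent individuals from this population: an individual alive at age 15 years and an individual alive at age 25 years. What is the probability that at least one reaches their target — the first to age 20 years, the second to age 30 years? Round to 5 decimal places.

p₁ = l_20/l_15 = 3,809/11,804 = 0.322687; p₂ = l_30/l_25 = 435/1,247 = 0.348837.
P(at least one) = 1 − (1−p₁)(1−p₂) = 1 − 0.677313 × 0.651163 = 0.558959.

0.55896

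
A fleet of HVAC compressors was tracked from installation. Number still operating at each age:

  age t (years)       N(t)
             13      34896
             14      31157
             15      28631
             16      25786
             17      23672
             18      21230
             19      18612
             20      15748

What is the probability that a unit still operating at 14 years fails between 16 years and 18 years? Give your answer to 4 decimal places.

0.1462

This is the probability of reaching 16 but not 18, conditional on being operational at 14: (N(16) − N(18)) / N(14).
= (25786 − 21230) / 31157 = 4556 / 31157 = 0.146227.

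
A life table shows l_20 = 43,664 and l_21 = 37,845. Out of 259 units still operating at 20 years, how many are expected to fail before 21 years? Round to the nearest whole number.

35

The relevant probability is 1 − 37,845/43,664 = 0.133268.
Expected number = 259 × 0.133268 = 35.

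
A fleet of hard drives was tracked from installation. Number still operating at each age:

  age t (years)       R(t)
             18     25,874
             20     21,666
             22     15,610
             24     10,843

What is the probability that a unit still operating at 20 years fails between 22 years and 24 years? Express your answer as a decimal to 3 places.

This is the probability of reaching 22 but not 24, conditional on being operational at 20: (R(22) − R(24)) / R(20).
= (15,610 − 10,843) / 21,666 = 4,767 / 21,666 = 0.220022.

0.220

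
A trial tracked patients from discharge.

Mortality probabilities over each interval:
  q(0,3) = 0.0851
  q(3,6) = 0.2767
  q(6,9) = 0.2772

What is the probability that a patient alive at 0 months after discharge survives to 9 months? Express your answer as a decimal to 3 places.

0.478

Chaining the interval survival probabilities: (1 − 0.0851) × (1 − 0.2767) × (1 − 0.2772).
= 0.9149 × 0.7233 × 0.7228 = 0.478311.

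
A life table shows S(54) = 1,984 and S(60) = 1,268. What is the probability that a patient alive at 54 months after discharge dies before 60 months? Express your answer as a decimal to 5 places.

P(die before 60 | alive at 54) = 1 − S(60)/S(54) = 1 − 1,268/1,984 = (716)/1,984 = 0.360887.

0.36089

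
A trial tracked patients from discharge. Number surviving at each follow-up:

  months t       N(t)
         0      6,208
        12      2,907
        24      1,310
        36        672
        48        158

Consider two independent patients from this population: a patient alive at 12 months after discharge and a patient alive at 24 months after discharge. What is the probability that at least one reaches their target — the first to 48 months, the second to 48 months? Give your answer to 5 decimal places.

0.16841

p₁ = N(48)/N(12) = 158/2,907 = 0.054352; p₂ = N(48)/N(24) = 158/1,310 = 0.120611.
P(at least one) = 1 − (1−p₁)(1−p₂) = 1 − 0.945648 × 0.879389 = 0.168408.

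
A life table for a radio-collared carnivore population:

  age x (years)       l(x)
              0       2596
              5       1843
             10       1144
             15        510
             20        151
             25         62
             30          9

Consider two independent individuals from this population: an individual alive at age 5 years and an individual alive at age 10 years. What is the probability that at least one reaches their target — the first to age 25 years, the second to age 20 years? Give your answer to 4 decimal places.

p₁ = l(25)/l(5) = 62/1843 = 0.033641; p₂ = l(20)/l(10) = 151/1144 = 0.131993.
P(at least one) = 1 − (1−p₁)(1−p₂) = 1 − 0.966359 × 0.868007 = 0.161194.

0.1612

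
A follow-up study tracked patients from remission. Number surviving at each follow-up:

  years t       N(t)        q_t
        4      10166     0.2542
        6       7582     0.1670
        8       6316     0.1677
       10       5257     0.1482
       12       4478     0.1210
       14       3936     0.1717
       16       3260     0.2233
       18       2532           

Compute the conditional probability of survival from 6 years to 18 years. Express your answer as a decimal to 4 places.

0.3339

The conditional survival probability is N(18)/N(6) = 2532/7582 = 0.333949.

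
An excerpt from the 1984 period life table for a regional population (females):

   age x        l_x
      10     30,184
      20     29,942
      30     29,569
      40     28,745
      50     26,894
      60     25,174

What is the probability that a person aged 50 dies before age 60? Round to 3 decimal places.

P(die before 60 | alive at 50) = 1 − l_60/l_50 = 1 − 25,174/26,894 = (1,720)/26,894 = 0.063955.

0.064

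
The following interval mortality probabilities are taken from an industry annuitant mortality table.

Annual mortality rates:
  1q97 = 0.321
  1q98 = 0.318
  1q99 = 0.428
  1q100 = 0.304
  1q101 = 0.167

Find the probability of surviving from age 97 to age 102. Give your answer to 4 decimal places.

0.1536

Survival from 97 to 102 is the product of surviving each interval: (1 − 0.321) × (1 − 0.318) × (1 − 0.428) × (1 − 0.304) × (1 − 0.167).
= 0.679 × 0.682 × 0.572 × 0.696 × 0.833 = 0.153569.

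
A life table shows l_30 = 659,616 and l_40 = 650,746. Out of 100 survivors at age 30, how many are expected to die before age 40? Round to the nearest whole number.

The relevant probability is 1 − 650,746/659,616 = 0.013447.
Expected number = 100 × 0.013447 = 1.

1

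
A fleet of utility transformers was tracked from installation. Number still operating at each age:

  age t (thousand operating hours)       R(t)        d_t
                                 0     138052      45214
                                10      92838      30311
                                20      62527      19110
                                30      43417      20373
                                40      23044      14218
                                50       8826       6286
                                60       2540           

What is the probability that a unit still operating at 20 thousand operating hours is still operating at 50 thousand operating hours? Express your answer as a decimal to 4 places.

The conditional survival probability is R(50)/R(20) = 8826/62527 = 0.141155.

0.1412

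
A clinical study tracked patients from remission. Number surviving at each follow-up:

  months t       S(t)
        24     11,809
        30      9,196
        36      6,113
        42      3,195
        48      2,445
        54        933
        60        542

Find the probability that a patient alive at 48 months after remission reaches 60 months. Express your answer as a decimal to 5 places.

The conditional survival probability is S(60)/S(48) = 542/2,445 = 0.221677.

0.22168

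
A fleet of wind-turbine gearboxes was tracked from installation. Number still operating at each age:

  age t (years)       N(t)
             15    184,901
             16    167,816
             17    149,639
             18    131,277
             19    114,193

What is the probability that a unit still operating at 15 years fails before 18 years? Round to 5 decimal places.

0.29001

P(fail before 18 | operational at 15) = 1 − N(18)/N(15) = 1 − 131,277/184,901 = (53,624)/184,901 = 0.290015.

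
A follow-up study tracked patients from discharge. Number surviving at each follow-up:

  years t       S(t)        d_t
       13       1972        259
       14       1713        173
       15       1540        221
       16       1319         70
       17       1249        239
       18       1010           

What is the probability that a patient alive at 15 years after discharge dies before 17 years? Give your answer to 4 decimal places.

P(die before 17 | alive at 15) = 1 − S(17)/S(15) = 1 − 1249/1540 = (291)/1540 = 0.188961.

0.1890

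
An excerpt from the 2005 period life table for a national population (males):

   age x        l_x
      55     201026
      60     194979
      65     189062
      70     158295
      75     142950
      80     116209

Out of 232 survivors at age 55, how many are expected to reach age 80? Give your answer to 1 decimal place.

134.1

The relevant probability is 116209/201026 = 0.578079.
Expected number = 232 × 0.578079 = 134.1.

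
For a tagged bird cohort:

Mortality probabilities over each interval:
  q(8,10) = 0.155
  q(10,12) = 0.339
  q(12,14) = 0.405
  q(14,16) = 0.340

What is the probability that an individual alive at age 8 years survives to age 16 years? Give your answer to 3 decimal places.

0.219

The overall survival probability is (1 − 0.155) × (1 − 0.339) × (1 − 0.405) × (1 − 0.340).
= 0.845 × 0.661 × 0.595 × 0.660 = 0.219341.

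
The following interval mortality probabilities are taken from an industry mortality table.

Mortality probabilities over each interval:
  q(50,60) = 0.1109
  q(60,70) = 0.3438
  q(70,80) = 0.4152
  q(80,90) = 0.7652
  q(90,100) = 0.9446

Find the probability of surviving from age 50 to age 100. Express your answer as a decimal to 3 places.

0.004

Chaining the interval survival probabilities: (1 − 0.1109) × (1 − 0.3438) × (1 − 0.4152) × (1 − 0.7652) × (1 − 0.9446).
= 0.8891 × 0.6562 × 0.5848 × 0.2348 × 0.0554 = 0.004438.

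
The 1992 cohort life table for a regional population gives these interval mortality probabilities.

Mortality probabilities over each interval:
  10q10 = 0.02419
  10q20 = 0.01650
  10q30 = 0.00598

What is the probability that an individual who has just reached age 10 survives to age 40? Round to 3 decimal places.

30p10 = (1 − 0.02419) × (1 − 0.01650) × (1 − 0.00598).
= 0.97581 × 0.98350 × 0.99402 = 0.953970.

0.954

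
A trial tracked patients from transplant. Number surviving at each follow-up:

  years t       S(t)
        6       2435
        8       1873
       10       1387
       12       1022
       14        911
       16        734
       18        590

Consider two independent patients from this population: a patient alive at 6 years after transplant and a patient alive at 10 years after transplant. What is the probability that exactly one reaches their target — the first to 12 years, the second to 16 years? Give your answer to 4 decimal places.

p₁ = S(12)/S(6) = 1022/2435 = 0.419713; p₂ = S(16)/S(10) = 734/1387 = 0.529200.
P(exactly one) = p₁(1−p₂) + (1−p₁)p₂ = 0.197601 + 0.307088 = 0.504689.

0.5047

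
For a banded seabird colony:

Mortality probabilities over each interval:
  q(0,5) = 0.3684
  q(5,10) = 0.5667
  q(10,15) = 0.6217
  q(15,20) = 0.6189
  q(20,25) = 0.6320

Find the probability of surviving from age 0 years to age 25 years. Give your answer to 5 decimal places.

0.01452

Chaining the interval survival probabilities: (1 − 0.3684) × (1 − 0.5667) × (1 − 0.6217) × (1 − 0.6189) × (1 − 0.6320).
= 0.6316 × 0.4333 × 0.3783 × 0.3811 × 0.3680 = 0.014520.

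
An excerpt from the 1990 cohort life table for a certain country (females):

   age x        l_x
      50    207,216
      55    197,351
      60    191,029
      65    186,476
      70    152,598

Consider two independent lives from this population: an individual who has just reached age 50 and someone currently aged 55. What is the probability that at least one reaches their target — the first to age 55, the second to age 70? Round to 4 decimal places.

0.9892

p₁ = l_55/l_50 = 197,351/207,216 = 0.952393; p₂ = l_70/l_55 = 152,598/197,351 = 0.773231.
P(at least one) = 1 − (1−p₁)(1−p₂) = 1 − 0.047607 × 0.226769 = 0.989204.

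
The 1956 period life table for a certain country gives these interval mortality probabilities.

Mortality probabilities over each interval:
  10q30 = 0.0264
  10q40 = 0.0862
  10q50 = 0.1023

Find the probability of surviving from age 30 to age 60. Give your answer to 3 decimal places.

0.799

Chaining the interval survival probabilities: (1 − 0.0264) × (1 − 0.0862) × (1 − 0.1023).
= 0.9736 × 0.9138 × 0.8977 = 0.798662.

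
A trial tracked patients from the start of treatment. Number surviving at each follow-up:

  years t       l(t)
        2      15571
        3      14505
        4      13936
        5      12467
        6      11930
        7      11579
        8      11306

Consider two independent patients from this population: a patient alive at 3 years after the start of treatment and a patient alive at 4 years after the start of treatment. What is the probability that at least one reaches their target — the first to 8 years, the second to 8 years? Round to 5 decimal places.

p₁ = l(8)/l(3) = 11306/14505 = 0.779455; p₂ = l(8)/l(4) = 11306/13936 = 0.811280.
P(at least one) = 1 − (1−p₁)(1−p₂) = 1 − 0.220545 × 0.188720 = 0.958379.

0.95838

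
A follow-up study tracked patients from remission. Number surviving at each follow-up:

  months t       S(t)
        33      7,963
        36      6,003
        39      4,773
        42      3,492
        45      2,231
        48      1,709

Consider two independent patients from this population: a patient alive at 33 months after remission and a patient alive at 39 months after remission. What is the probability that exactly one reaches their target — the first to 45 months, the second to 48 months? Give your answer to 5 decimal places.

p₁ = S(45)/S(33) = 2,231/7,963 = 0.280171; p₂ = S(48)/S(39) = 1,709/4,773 = 0.358056.
P(exactly one) = p₁(1−p₂) + (1−p₁)p₂ = 0.179854 + 0.257739 = 0.437593.

0.43759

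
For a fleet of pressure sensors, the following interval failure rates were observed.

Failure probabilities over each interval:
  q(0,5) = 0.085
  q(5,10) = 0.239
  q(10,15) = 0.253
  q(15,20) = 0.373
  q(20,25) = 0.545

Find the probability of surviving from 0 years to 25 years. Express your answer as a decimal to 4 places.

0.1484

Survival from 0 to 25 is the product of surviving each interval: (1 − 0.085) × (1 − 0.239) × (1 − 0.253) × (1 − 0.373) × (1 − 0.545).
= 0.915 × 0.761 × 0.747 × 0.627 × 0.455 = 0.148390.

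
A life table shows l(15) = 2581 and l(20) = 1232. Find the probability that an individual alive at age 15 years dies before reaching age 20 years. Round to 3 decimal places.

0.523

P(die before 20 | alive at 15) = 1 − l(20)/l(15) = 1 − 1232/2581 = (1349)/2581 = 0.522666.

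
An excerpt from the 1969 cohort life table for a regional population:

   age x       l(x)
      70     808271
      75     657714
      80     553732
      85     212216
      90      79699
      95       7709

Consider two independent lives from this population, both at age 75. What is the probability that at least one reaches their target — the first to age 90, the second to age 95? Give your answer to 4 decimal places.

p₁ = l(90)/l(75) = 79699/657714 = 0.121176; p₂ = l(95)/l(75) = 7709/657714 = 0.011721.
P(at least one) = 1 − (1−p₁)(1−p₂) = 1 − 0.878824 × 0.988279 = 0.131477.

0.1315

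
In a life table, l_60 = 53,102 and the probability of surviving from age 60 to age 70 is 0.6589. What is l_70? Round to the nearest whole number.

34989

l_70 = l_60 × p = 53,102 × 0.6589 = 34989.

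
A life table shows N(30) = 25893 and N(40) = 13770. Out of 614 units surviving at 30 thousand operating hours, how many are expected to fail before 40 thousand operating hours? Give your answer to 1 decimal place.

287.5

The relevant probability is 1 − 13770/25893 = 0.468196.
Expected number = 614 × 0.468196 = 287.5.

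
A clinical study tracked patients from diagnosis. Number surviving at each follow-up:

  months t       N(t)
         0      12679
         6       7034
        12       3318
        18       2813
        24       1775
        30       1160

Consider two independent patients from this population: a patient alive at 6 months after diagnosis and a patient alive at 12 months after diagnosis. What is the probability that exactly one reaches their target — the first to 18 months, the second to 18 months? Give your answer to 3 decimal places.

p₁ = N(18)/N(6) = 2813/7034 = 0.399915; p₂ = N(18)/N(12) = 2813/3318 = 0.847800.
P(exactly one) = p₁(1−p₂) + (1−p₁)p₂ = 0.060867 + 0.508752 = 0.569619.

0.570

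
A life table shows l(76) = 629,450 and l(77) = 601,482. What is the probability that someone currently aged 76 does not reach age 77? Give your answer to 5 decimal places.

P(die before 77 | alive at 76) = 1 − l(77)/l(76) = 1 − 601,482/629,450 = (27,968)/629,450 = 0.044432.

0.04443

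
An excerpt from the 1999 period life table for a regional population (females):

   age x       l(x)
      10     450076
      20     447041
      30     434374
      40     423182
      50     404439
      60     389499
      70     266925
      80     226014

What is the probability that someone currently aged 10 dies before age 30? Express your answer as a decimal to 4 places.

0.0349

P(die before 30 | alive at 10) = 1 − l(30)/l(10) = 1 − 434374/450076 = (15702)/450076 = 0.034887.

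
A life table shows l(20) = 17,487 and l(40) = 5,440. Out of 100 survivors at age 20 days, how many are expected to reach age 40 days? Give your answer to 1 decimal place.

31.1

The relevant probability is 5,440/17,487 = 0.311088.
Expected number = 100 × 0.311088 = 31.1.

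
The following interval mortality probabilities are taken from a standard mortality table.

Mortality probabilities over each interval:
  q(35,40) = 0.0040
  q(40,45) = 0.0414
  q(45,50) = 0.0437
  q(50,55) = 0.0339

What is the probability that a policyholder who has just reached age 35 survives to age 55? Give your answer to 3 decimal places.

The overall survival probability is (1 − 0.0040) × (1 − 0.0414) × (1 − 0.0437) × (1 − 0.0339).
= 0.9960 × 0.9586 × 0.9563 × 0.9661 = 0.882090.

0.882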